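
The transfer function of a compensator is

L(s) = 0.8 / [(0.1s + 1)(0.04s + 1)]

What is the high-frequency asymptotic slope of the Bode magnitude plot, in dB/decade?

Each pole contributes −20 dB/decade at high frequency; each zero contributes +20 dB/decade.
Net: 0 zero(s) − 2 pole(s) → -40 dB/decade.

-40 dB/decade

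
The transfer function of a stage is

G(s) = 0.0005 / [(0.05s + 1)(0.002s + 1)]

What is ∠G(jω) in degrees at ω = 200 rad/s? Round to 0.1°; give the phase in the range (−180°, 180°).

-106.1°

At ω = 200 rad/s:
pole (1 + j200·0.05) = 1 + j10 → |·| ≈ 10.05, ∠ ≈ 84.29°
pole (1 + j200·0.002) = 1 + j0.4 → |·| ≈ 1.077, ∠ ≈ 21.80°
∠G = (0°) − (84.29° + 21.80°) = -106.09°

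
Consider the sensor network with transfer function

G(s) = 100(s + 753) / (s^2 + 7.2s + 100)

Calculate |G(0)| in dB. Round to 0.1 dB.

57.5 dB

G(0) = 100·753 / 100 = 753
20 log₁₀(753) ≈ 57.54 dB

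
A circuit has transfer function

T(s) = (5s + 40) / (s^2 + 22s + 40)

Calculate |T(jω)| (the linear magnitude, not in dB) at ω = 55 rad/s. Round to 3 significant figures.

0.0863

Substitute s = j55:
Numerator: 5(j55) + 40 = 40 + j275
Denominator: (j55)^2 + 22(j55) + 40 = -2985 + j1210
|N| = √(40² + 275²) ≈ 277.89, ∠N ≈ 81.72°
|D| = √(2985² + 1210²) ≈ 3220.9, ∠D ≈ 157.93°
|T| = 277.89 / 3220.9 ≈ 0.086277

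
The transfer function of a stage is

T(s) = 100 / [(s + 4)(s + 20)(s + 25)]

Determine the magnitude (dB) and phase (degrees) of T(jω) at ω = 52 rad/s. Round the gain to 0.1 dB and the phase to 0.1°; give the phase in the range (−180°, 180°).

-64.5 dB, 141.1°

At s = jω = j52:
pole (s+4): 4 + j52 → |·| = √(4²+52²) = √2720 ≈ 52.154, ∠ = arctan(52/4) ≈ 85.60°
pole (s+20): 20 + j52 → |·| = √(20²+52²) = √3104 ≈ 55.714, ∠ = arctan(52/20) ≈ 68.96°
pole (s+25): 25 + j52 → |·| = √(25²+52²) = √3329 ≈ 57.697, ∠ = arctan(52/25) ≈ 64.32°
|T| = 100 / 1.6765e+05 ≈ 0.00059648
Gain = 20 log₁₀(0.00059648) ≈ -64.49 dB
∠T = 0.00° − 218.88° = -218.88° ≡ 141.12° (principal value)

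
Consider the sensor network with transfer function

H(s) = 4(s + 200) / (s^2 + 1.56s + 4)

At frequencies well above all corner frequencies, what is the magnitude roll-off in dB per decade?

-20 dB/decade

Each pole contributes −20 dB/decade at high frequency; each zero contributes +20 dB/decade.
Net: 1 zero(s) − 2 pole(s) → -20 dB/decade.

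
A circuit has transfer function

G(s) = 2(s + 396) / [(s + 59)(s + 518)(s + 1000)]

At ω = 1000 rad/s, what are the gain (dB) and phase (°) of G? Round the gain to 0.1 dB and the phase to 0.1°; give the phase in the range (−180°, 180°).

-117.4 dB, -125.8°

At s = jω = j1000:
zero (s+396): 396 + j1000 → |·| = √(396²+1000²) = √1156816 ≈ 1075.6, ∠ = arctan(1000/396) ≈ 68.40°
pole (s+59): 59 + j1000 → |·| = √(59²+1000²) = √1003481 ≈ 1001.7, ∠ = arctan(1000/59) ≈ 86.62°
pole (s+518): 518 + j1000 → |·| = √(518²+1000²) = √1268324 ≈ 1126.2, ∠ = arctan(1000/518) ≈ 62.62°
pole (s+1000): 1000 + j1000 → |·| = √(1000²+1000²) = √2000000 ≈ 1414.2, ∠ = arctan(1000/1000) ≈ 45.00°
|G| = 2 · 1075.6 / 1.5954e+09 ≈ 1.3484e-06
Gain = 20 log₁₀(1.3484e-06) ≈ -117.40 dB
∠G = 68.40° − 194.24° = -125.84°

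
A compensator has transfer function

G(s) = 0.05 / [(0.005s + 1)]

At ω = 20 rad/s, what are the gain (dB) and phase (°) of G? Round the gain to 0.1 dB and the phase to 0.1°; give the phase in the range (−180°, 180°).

-26.1 dB, -5.7°

At ω = 20 rad/s:
pole (1 + j20·0.005) = 1 + j0.1 → |·| ≈ 1.005, ∠ ≈ 5.71°
|G| = 0.05 · 1 / (1.005) ≈ 0.049751
Gain = 20 log₁₀(0.049751) ≈ -26.06 dB
∠G = (0°) − (5.71°) = -5.71°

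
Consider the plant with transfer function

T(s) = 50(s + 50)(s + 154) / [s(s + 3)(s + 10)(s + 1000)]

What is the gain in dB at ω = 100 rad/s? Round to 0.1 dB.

At s = jω = j100:
zero (s+50): 50 + j100 → |·| = √(50²+100²) = √12500 ≈ 111.8, ∠ = arctan(100/50) ≈ 63.43°
zero (s+154): 154 + j100 → |·| = √(154²+100²) = √33716 ≈ 183.62, ∠ = arctan(100/154) ≈ 33.00°
pole (s+3): 3 + j100 → |·| = √(3²+100²) = √10009 ≈ 100.04, ∠ = arctan(100/3) ≈ 88.28°
pole (s+10): 10 + j100 → |·| = √(10²+100²) = √10100 ≈ 100.5, ∠ = arctan(100/10) ≈ 84.29°
pole (s+1000): 1000 + j100 → |·| = √(1000²+100²) = √1010000 ≈ 1005, ∠ = arctan(100/1000) ≈ 5.71°
pole at origin: |s| = 100, ∠ = 90.00° (in denominator)
|T| = 50 · 20529 / 1.0104e+09 ≈ 0.0010159
Gain = 20 log₁₀(0.0010159) ≈ -59.86 dB

-59.9 dB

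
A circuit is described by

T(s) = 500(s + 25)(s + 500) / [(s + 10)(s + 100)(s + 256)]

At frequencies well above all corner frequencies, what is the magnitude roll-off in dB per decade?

Each pole contributes −20 dB/decade at high frequency; each zero contributes +20 dB/decade.
Net: 2 zero(s) − 3 pole(s) → -20 dB/decade.

-20 dB/decade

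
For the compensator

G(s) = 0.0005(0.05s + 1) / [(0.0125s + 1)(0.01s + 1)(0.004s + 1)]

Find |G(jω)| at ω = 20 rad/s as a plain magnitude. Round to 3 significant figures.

At ω = 20 rad/s:
zero (1 + j20·0.05) = 1 + j1 → |·| ≈ 1.4142, ∠ ≈ 45.00°
pole (1 + j20·0.0125) = 1 + j0.25 → |·| ≈ 1.0308, ∠ ≈ 14.04°
pole (1 + j20·0.01) = 1 + j0.2 → |·| ≈ 1.0198, ∠ ≈ 11.31°
pole (1 + j20·0.004) = 1 + j0.08 → |·| ≈ 1.0032, ∠ ≈ 4.57°
|G| = 0.0005 · 1.4142 / (1.0308 · 1.0198 · 1.0032) ≈ 0.00067051

0.000671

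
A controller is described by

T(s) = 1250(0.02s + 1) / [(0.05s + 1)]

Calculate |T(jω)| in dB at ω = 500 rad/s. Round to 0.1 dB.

54.0 dB

At ω = 500 rad/s:
zero (1 + j500·0.02) = 1 + j10 → |·| ≈ 10.05, ∠ ≈ 84.29°
pole (1 + j500·0.05) = 1 + j25 → |·| ≈ 25.02, ∠ ≈ 87.71°
|T| = 1250 · 10.05 / (25.02) ≈ 502.1
Gain = 20 log₁₀(502.1) ≈ 54.02 dB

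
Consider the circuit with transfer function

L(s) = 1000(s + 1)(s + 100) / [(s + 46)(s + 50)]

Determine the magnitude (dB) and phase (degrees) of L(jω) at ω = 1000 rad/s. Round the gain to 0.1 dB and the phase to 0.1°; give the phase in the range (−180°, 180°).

60.0 dB, -0.3°

At s = jω = j1000:
zero (s+1): 1 + j1000 → |·| = √(1²+1000²) = √1000001 ≈ 1000, ∠ = arctan(1000/1) ≈ 89.94°
zero (s+100): 100 + j1000 → |·| = √(100²+1000²) = √1010000 ≈ 1005, ∠ = arctan(1000/100) ≈ 84.29°
pole (s+46): 46 + j1000 → |·| = √(46²+1000²) = √1002116 ≈ 1001.1, ∠ = arctan(1000/46) ≈ 87.37°
pole (s+50): 50 + j1000 → |·| = √(50²+1000²) = √1002500 ≈ 1001.2, ∠ = arctan(1000/50) ≈ 87.14°
|L| = 1000 · 1.005e+06 / 1.0023e+06 ≈ 1002.7
Gain = 20 log₁₀(1002.7) ≈ 60.02 dB
∠L = 174.23° − 174.51° = -0.28°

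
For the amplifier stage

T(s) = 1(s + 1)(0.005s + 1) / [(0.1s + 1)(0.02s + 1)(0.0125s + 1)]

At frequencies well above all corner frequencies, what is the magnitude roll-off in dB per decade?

Each pole contributes −20 dB/decade at high frequency; each zero contributes +20 dB/decade.
Net: 2 zero(s) − 3 pole(s) → -20 dB/decade.

-20 dB/decade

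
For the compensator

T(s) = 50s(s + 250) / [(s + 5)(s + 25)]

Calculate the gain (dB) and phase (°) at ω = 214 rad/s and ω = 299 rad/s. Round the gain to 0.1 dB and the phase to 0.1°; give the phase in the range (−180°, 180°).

ω = 214: 37.7 dB, -41.4°; ω = 299: 36.3 dB, -34.2°

At s = jω = j214:
zero (s+250): 250 + j214 → |·| = √(250²+214²) = √108296 ≈ 329.08, ∠ = arctan(214/250) ≈ 40.56°
zero at origin: s = j214 → |·| = 214, ∠ = 90.00°
pole (s+5): 5 + j214 → |·| = √(5²+214²) = √45821 ≈ 214.06, ∠ = arctan(214/5) ≈ 88.66°
pole (s+25): 25 + j214 → |·| = √(25²+214²) = √46421 ≈ 215.46, ∠ = arctan(214/25) ≈ 83.34°
|T| = 50 · 70423 / 46121 ≈ 76.346
Gain = 20 log₁₀(76.346) ≈ 37.66 dB
∠T = 130.56° − 172.00° = -41.44°

At s = jω = j299:
zero (s+250): 250 + j299 → |·| = √(250²+299²) = √151901 ≈ 389.74, ∠ = arctan(299/250) ≈ 50.10°
zero at origin: s = j299 → |·| = 299, ∠ = 90.00°
pole (s+5): 5 + j299 → |·| = √(5²+299²) = √89426 ≈ 299.04, ∠ = arctan(299/5) ≈ 89.04°
pole (s+25): 25 + j299 → |·| = √(25²+299²) = √90026 ≈ 300.04, ∠ = arctan(299/25) ≈ 85.22°
|T| = 50 · 1.1653e+05 / 89724 ≈ 64.938
Gain = 20 log₁₀(64.938) ≈ 36.25 dB
∠T = 140.10° − 174.26° = -34.16°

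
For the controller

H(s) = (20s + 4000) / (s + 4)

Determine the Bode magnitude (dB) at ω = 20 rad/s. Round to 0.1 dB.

45.9 dB

Substitute s = j20:
Numerator: 20(j20) + 4000 = 4000 + j400
Denominator: (j20) + 4 = 4 + j20
|N| = √(4000² + 400²) ≈ 4020, ∠N ≈ 5.71°
|D| = √(4² + 20²) ≈ 20.396, ∠D ≈ 78.69°
|H| = 4020 / 20.396 ≈ 197.1
Gain = 20 log₁₀(197.1) ≈ 45.89 dB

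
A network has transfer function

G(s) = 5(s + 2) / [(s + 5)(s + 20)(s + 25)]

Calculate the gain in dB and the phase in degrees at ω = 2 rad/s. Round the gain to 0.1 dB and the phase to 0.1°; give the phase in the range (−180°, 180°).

At s = jω = j2:
zero (s+2): 2 + j2 → |·| = √(2²+2²) = √8 ≈ 2.8284, ∠ = arctan(2/2) ≈ 45.00°
pole (s+5): 5 + j2 → |·| = √(5²+2²) = √29 ≈ 5.3852, ∠ = arctan(2/5) ≈ 21.80°
pole (s+20): 20 + j2 → |·| = √(20²+2²) = √404 ≈ 20.1, ∠ = arctan(2/20) ≈ 5.71°
pole (s+25): 25 + j2 → |·| = √(25²+2²) = √629 ≈ 25.08, ∠ = arctan(2/25) ≈ 4.57°
|G| = 5 · 2.8284 / 2714.7 ≈ 0.0052094
Gain = 20 log₁₀(0.0052094) ≈ -45.66 dB
∠G = 45.00° − 32.08° = 12.92°

-45.7 dB, 12.9°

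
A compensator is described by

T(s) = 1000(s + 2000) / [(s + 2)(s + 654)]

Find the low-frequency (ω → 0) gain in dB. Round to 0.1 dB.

63.7 dB

T(0) = 1000·2000 / (2·654) ≈ 1529.1
20 log₁₀(1529.1) ≈ 63.69 dB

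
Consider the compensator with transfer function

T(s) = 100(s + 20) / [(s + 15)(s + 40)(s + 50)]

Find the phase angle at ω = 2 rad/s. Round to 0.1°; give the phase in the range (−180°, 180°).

-7.0°

At s = jω = j2:
zero (s+20): 20 + j2 → |·| = √(20²+2²) = √404 ≈ 20.1, ∠ = arctan(2/20) ≈ 5.71°
pole (s+15): 15 + j2 → |·| = √(15²+2²) = √229 ≈ 15.133, ∠ = arctan(2/15) ≈ 7.59°
pole (s+40): 40 + j2 → |·| = √(40²+2²) = √1604 ≈ 40.05, ∠ = arctan(2/40) ≈ 2.86°
pole (s+50): 50 + j2 → |·| = √(50²+2²) = √2504 ≈ 50.04, ∠ = arctan(2/50) ≈ 2.29°
∠T = 5.71° − 12.74° = -7.03°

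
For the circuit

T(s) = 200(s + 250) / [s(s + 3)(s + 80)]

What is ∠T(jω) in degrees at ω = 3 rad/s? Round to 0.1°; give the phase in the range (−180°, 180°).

At s = jω = j3:
zero (s+250): 250 + j3 → |·| = √(250²+3²) = √62509 ≈ 250.02, ∠ = arctan(3/250) ≈ 0.69°
pole (s+3): 3 + j3 → |·| = √(3²+3²) = √18 ≈ 4.2426, ∠ = arctan(3/3) ≈ 45.00°
pole (s+80): 80 + j3 → |·| = √(80²+3²) = √6409 ≈ 80.056, ∠ = arctan(3/80) ≈ 2.15°
pole at origin: |s| = 3, ∠ = 90.00° (in denominator)
∠T = 0.69° − 137.15° = -136.46°

-136.5°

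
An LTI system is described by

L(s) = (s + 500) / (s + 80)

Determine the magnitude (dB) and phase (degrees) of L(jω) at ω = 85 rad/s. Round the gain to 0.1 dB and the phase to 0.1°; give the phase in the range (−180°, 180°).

12.8 dB, -37.1°

Substitute s = j85:
Numerator: (j85) + 500 = 500 + j85
Denominator: (j85) + 80 = 80 + j85
|N| = √(500² + 85²) ≈ 507.17, ∠N ≈ 9.65°
|D| = √(80² + 85²) ≈ 116.73, ∠D ≈ 46.74°
|L| = 507.17 / 116.73 ≈ 4.3448
Gain = 20 log₁₀(4.3448) ≈ 12.76 dB
∠L = 9.65° − 46.74° = -37.09°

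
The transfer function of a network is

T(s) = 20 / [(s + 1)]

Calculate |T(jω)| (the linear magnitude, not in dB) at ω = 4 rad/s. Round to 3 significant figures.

4.85

At ω = 4 rad/s:
pole (1 + j4·1) = 1 + j4 → |·| ≈ 4.1231, ∠ ≈ 75.96°
|T| = 20 · 1 / (4.1231) ≈ 4.8507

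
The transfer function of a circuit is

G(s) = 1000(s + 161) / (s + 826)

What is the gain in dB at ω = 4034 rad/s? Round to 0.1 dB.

At s = jω = j4034:
zero (s+161): 161 + j4034 → |·| = √(161²+4034²) = √16299077 ≈ 4037.2, ∠ = arctan(4034/161) ≈ 87.71°
pole (s+826): 826 + j4034 → |·| = √(826²+4034²) = √16955432 ≈ 4117.7, ∠ = arctan(4034/826) ≈ 78.43°
|G| = 1000 · 4037.2 / 4117.7 ≈ 980.45
Gain = 20 log₁₀(980.45) ≈ 59.83 dB

59.8 dB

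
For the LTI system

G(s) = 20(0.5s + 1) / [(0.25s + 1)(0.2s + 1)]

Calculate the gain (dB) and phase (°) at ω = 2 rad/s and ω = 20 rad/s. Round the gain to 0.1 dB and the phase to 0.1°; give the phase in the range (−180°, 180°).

ω = 2: 27.4 dB, -3.4°; ω = 20: 19.6 dB, -70.4°

At ω = 2 rad/s:
zero (1 + j2·0.5) = 1 + j1 → |·| ≈ 1.4142, ∠ ≈ 45.00°
pole (1 + j2·0.25) = 1 + j0.5 → |·| ≈ 1.118, ∠ ≈ 26.57°
pole (1 + j2·0.2) = 1 + j0.4 → |·| ≈ 1.077, ∠ ≈ 21.80°
|G| = 20 · 1.4142 / (1.118 · 1.077) ≈ 23.49
Gain = 20 log₁₀(23.49) ≈ 27.42 dB
∠G = (45.00°) − (26.57° + 21.80°) = -3.37°

At ω = 20 rad/s:
zero (1 + j20·0.5) = 1 + j10 → |·| ≈ 10.05, ∠ ≈ 84.29°
pole (1 + j20·0.25) = 1 + j5 → |·| ≈ 5.099, ∠ ≈ 78.69°
pole (1 + j20·0.2) = 1 + j4 → |·| ≈ 4.1231, ∠ ≈ 75.96°
|G| = 20 · 10.05 / (5.099 · 4.1231) ≈ 9.5606
Gain = 20 log₁₀(9.5606) ≈ 19.61 dB
∠G = (84.29°) − (78.69° + 75.96°) = -70.36°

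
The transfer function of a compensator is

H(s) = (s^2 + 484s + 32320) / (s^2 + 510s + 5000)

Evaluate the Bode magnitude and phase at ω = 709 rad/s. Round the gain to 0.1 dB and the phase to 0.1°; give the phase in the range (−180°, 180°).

-0.5 dB, -0.1°

Substitute s = j709:
Numerator: (j709)^2 + 484(j709) + 32320 = -470361 + j343156
Denominator: (j709)^2 + 510(j709) + 5000 = -497681 + j361590
|N| = √(470361² + 343156²) ≈ 5.8223e+05, ∠N ≈ 143.89°
|D| = √(497681² + 361590²) ≈ 6.1517e+05, ∠D ≈ 144.00°
|H| = 5.8223e+05 / 6.1517e+05 ≈ 0.94645
Gain = 20 log₁₀(0.94645) ≈ -0.48 dB
∠H = 143.89° − 144.00° = -0.11°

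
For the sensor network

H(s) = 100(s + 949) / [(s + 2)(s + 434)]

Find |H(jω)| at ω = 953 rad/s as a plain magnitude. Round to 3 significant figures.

At s = jω = j953:
zero (s+949): 949 + j953 → |·| = √(949²+953²) = √1808810 ≈ 1344.9, ∠ = arctan(953/949) ≈ 45.12°
pole (s+2): 2 + j953 → |·| = √(2²+953²) = √908213 ≈ 953, ∠ = arctan(953/2) ≈ 89.88°
pole (s+434): 434 + j953 → |·| = √(434²+953²) = √1096565 ≈ 1047.2, ∠ = arctan(953/434) ≈ 65.52°
|H| = 100 · 1344.9 / 9.9798e+05 ≈ 0.13476

0.135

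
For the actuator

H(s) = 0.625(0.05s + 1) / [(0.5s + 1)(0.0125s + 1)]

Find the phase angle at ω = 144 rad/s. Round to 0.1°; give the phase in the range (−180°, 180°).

At ω = 144 rad/s:
zero (1 + j144·0.05) = 1 + j7.2 → |·| ≈ 7.2691, ∠ ≈ 82.09°
pole (1 + j144·0.5) = 1 + j72 → |·| ≈ 72.007, ∠ ≈ 89.20°
pole (1 + j144·0.0125) = 1 + j1.8 → |·| ≈ 2.0591, ∠ ≈ 60.95°
∠H = (82.09°) − (89.20° + 60.95°) = -68.06°

-68.1°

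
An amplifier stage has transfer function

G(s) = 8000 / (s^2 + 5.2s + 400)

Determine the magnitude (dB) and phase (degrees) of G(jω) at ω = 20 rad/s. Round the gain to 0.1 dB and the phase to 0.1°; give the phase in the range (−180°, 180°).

At s = jω = j20:
quadratic: (j20)² + 5.2·j20 + 400 = 0 + j104 → |·| ≈ 104, ∠ ≈ 90.00°
|G| = 8000 / 104 ≈ 76.923
Gain = 20 log₁₀(76.923) ≈ 37.72 dB
∠G = 0.00° − 90.00° = -90.00°

37.7 dB, -90.0°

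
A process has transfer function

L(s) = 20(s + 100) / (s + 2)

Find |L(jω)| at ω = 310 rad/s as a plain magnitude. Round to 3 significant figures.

21.0

At s = jω = j310:
zero (s+100): 100 + j310 → |·| = √(100²+310²) = √106100 ≈ 325.73, ∠ = arctan(310/100) ≈ 72.12°
pole (s+2): 2 + j310 → |·| = √(2²+310²) = √96104 ≈ 310.01, ∠ = arctan(310/2) ≈ 89.63°
|L| = 20 · 325.73 / 310.01 ≈ 21.014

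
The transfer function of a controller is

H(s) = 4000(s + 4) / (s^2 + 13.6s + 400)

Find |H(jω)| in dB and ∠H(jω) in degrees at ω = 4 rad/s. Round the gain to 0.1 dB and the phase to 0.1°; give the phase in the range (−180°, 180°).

At s = jω = j4:
zero (s+4): 4 + j4 → |·| = √(4²+4²) = √32 ≈ 5.6569, ∠ = arctan(4/4) ≈ 45.00°
quadratic: (j4)² + 13.6·j4 + 400 = 384 + j54.4 → |·| ≈ 387.83, ∠ ≈ 8.06°
|H| = 4000 · 5.6569 / 387.83 ≈ 58.344
Gain = 20 log₁₀(58.344) ≈ 35.32 dB
∠H = 45.00° − 8.06° = 36.94°

35.3 dB, 36.9°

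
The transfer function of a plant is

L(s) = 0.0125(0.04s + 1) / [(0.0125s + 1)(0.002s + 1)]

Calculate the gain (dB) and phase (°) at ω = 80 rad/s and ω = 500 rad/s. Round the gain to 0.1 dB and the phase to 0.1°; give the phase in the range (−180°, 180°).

At ω = 80 rad/s:
zero (1 + j80·0.04) = 1 + j3.2 → |·| ≈ 3.3526, ∠ ≈ 72.65°
pole (1 + j80·0.0125) = 1 + j1 → |·| ≈ 1.4142, ∠ ≈ 45.00°
pole (1 + j80·0.002) = 1 + j0.16 → |·| ≈ 1.0127, ∠ ≈ 9.09°
|L| = 0.0125 · 3.3526 / (1.4142 · 1.0127) ≈ 0.029262
Gain = 20 log₁₀(0.029262) ≈ -30.67 dB
∠L = (72.65°) − (45.00° + 9.09°) = 18.56°

At ω = 500 rad/s:
zero (1 + j500·0.04) = 1 + j20 → |·| ≈ 20.025, ∠ ≈ 87.14°
pole (1 + j500·0.0125) = 1 + j6.25 → |·| ≈ 6.3295, ∠ ≈ 80.91°
pole (1 + j500·0.002) = 1 + j1 → |·| ≈ 1.4142, ∠ ≈ 45.00°
|L| = 0.0125 · 20.025 / (6.3295 · 1.4142) ≈ 0.027964
Gain = 20 log₁₀(0.027964) ≈ -31.07 dB
∠L = (87.14°) − (80.91° + 45.00°) = -38.77°

ω = 80: -30.7 dB, 18.6°; ω = 500: -31.1 dB, -38.8°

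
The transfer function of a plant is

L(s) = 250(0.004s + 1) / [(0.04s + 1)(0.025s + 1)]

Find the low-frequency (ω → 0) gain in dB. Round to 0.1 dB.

L(0) = 250 · 1 / 1 = 250
20 log₁₀(250) ≈ 47.96 dB

48.0 dB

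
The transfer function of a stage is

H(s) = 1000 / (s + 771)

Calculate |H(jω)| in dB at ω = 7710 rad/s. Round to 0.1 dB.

-17.8 dB

At s = jω = j7710:
pole (s+771): 771 + j7710 → |·| = √(771²+7710²) = √60038541 ≈ 7748.5, ∠ = arctan(7710/771) ≈ 84.29°
|H| = 1000 / 7748.5 ≈ 0.12906
Gain = 20 log₁₀(0.12906) ≈ -17.78 dB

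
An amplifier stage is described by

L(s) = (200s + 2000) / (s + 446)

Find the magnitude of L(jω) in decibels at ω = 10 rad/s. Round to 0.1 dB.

16.0 dB

Substitute s = j10:
Numerator: 200(j10) + 2000 = 2000 + j2000
Denominator: (j10) + 446 = 446 + j10
|N| = √(2000² + 2000²) ≈ 2828.4, ∠N ≈ 45.00°
|D| = √(446² + 10²) ≈ 446.11, ∠D ≈ 1.28°
|L| = 2828.4 / 446.11 ≈ 6.3401
Gain = 20 log₁₀(6.3401) ≈ 16.04 dB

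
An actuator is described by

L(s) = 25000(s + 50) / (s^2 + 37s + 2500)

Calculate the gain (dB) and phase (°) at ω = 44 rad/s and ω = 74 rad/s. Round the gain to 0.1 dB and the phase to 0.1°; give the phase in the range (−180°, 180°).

At s = jω = j44:
zero (s+50): 50 + j44 → |·| = √(50²+44²) = √4436 ≈ 66.603, ∠ = arctan(44/50) ≈ 41.35°
quadratic: (j44)² + 37·j44 + 2500 = 564 + j1628 → |·| ≈ 1722.9, ∠ ≈ 70.89°
|L| = 25000 · 66.603 / 1722.9 ≈ 966.44
Gain = 20 log₁₀(966.44) ≈ 59.70 dB
∠L = 41.35° − 70.89° = -29.54°

At s = jω = j74:
zero (s+50): 50 + j74 → |·| = √(50²+74²) = √7976 ≈ 89.308, ∠ = arctan(74/50) ≈ 55.95°
quadratic: (j74)² + 37·j74 + 2500 = -2976 + j2738 → |·| ≈ 4043.9, ∠ ≈ 137.39°
|L| = 25000 · 89.308 / 4043.9 ≈ 552.12
Gain = 20 log₁₀(552.12) ≈ 54.84 dB
∠L = 55.95° − 137.39° = -81.44°

ω = 44: 59.7 dB, -29.5°; ω = 74: 54.8 dB, -81.4°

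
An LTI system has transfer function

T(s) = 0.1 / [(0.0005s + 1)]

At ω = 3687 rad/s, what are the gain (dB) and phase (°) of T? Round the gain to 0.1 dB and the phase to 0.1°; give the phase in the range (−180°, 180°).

At ω = 3687 rad/s:
pole (1 + j3687·0.0005) = 1 + j1.8435 → |·| ≈ 2.0973, ∠ ≈ 61.52°
|T| = 0.1 · 1 / (2.0973) ≈ 0.04768
Gain = 20 log₁₀(0.04768) ≈ -26.43 dB
∠T = (0°) − (61.52°) = -61.52°

-26.4 dB, -61.5°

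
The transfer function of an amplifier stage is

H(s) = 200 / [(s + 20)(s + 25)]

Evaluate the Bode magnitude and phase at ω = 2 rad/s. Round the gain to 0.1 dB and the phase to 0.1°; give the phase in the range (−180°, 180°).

At s = jω = j2:
pole (s+20): 20 + j2 → |·| = √(20²+2²) = √404 ≈ 20.1, ∠ = arctan(2/20) ≈ 5.71°
pole (s+25): 25 + j2 → |·| = √(25²+2²) = √629 ≈ 25.08, ∠ = arctan(2/25) ≈ 4.57°
|H| = 200 / 504.11 ≈ 0.39674
Gain = 20 log₁₀(0.39674) ≈ -8.03 dB
∠H = 0.00° − 10.28° = -10.28°

-8.0 dB, -10.3°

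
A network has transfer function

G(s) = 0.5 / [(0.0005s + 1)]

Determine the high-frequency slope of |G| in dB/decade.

-20 dB/decade

Each pole contributes −20 dB/decade at high frequency; each zero contributes +20 dB/decade.
Net: 0 zero(s) − 1 pole(s) → -20 dB/decade.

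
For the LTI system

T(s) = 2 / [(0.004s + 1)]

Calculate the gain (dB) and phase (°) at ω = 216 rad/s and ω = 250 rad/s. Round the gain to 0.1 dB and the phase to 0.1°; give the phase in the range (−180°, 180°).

ω = 216: 3.6 dB, -40.8°; ω = 250: 3.0 dB, -45.0°

At ω = 216 rad/s:
pole (1 + j216·0.004) = 1 + j0.864 → |·| ≈ 1.3216, ∠ ≈ 40.83°
|T| = 2 · 1 / (1.3216) ≈ 1.5133
Gain = 20 log₁₀(1.5133) ≈ 3.60 dB
∠T = (0°) − (40.83°) = -40.83°

At ω = 250 rad/s:
pole (1 + j250·0.004) = 1 + j1 → |·| ≈ 1.4142, ∠ ≈ 45.00°
|T| = 2 · 1 / (1.4142) ≈ 1.4142
Gain = 20 log₁₀(1.4142) ≈ 3.01 dB
∠T = (0°) − (45.00°) = -45.00°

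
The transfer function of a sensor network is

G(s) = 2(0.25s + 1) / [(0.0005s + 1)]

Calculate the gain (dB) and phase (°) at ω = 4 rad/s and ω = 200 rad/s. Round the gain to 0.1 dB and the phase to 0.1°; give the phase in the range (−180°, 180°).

At ω = 4 rad/s:
zero (1 + j4·0.25) = 1 + j1 → |·| ≈ 1.4142, ∠ ≈ 45.00°
pole (1 + j4·0.0005) = 1 + j0.002 → |·| ≈ 1, ∠ ≈ 0.11°
|G| = 2 · 1.4142 / (1) ≈ 2.8284
Gain = 20 log₁₀(2.8284) ≈ 9.03 dB
∠G = (45.00°) − (0.11°) = 44.89°

At ω = 200 rad/s:
zero (1 + j200·0.25) = 1 + j50 → |·| ≈ 50.01, ∠ ≈ 88.85°
pole (1 + j200·0.0005) = 1 + j0.1 → |·| ≈ 1.005, ∠ ≈ 5.71°
|G| = 2 · 50.01 / (1.005) ≈ 99.522
Gain = 20 log₁₀(99.522) ≈ 39.96 dB
∠G = (88.85°) − (5.71°) = 83.14°

ω = 4: 9.0 dB, 44.9°; ω = 200: 40.0 dB, 83.1°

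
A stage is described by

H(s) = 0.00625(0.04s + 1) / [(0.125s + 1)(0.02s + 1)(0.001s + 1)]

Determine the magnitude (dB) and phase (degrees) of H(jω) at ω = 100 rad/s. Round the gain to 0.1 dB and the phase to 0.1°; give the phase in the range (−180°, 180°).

-60.8 dB, -78.6°

At ω = 100 rad/s:
zero (1 + j100·0.04) = 1 + j4 → |·| ≈ 4.1231, ∠ ≈ 75.96°
pole (1 + j100·0.125) = 1 + j12.5 → |·| ≈ 12.54, ∠ ≈ 85.43°
pole (1 + j100·0.02) = 1 + j2 → |·| ≈ 2.2361, ∠ ≈ 63.43°
pole (1 + j100·0.001) = 1 + j0.1 → |·| ≈ 1.005, ∠ ≈ 5.71°
|H| = 0.00625 · 4.1231 / (12.54 · 2.2361 · 1.005) ≈ 0.00091443
Gain = 20 log₁₀(0.00091443) ≈ -60.78 dB
∠H = (75.96°) − (85.43° + 63.43° + 5.71°) = -78.61°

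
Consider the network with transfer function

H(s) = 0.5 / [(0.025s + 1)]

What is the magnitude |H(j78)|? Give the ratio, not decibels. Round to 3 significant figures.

0.228

At ω = 78 rad/s:
pole (1 + j78·0.025) = 1 + j1.95 → |·| ≈ 2.1915, ∠ ≈ 62.85°
|H| = 0.5 · 1 / (2.1915) ≈ 0.22815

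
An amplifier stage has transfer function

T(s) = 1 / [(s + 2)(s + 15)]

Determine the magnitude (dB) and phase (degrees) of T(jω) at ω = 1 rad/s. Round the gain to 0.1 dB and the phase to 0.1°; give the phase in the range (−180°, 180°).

-30.5 dB, -30.4°

At s = jω = j1:
pole (s+2): 2 + j1 → |·| = √(2²+1²) = √5 ≈ 2.2361, ∠ = arctan(1/2) ≈ 26.57°
pole (s+15): 15 + j1 → |·| = √(15²+1²) = √226 ≈ 15.033, ∠ = arctan(1/15) ≈ 3.81°
|T| = 1 / 33.615 ≈ 0.029749
Gain = 20 log₁₀(0.029749) ≈ -30.53 dB
∠T = 0.00° − 30.38° = -30.38°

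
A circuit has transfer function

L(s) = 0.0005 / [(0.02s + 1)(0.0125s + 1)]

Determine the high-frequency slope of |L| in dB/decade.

Each pole contributes −20 dB/decade at high frequency; each zero contributes +20 dB/decade.
Net: 0 zero(s) − 2 pole(s) → -40 dB/decade.

-40 dB/decade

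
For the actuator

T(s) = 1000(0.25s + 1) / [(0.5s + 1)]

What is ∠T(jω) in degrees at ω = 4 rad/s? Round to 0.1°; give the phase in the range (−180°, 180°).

At ω = 4 rad/s:
zero (1 + j4·0.25) = 1 + j1 → |·| ≈ 1.4142, ∠ ≈ 45.00°
pole (1 + j4·0.5) = 1 + j2 → |·| ≈ 2.2361, ∠ ≈ 63.43°
∠T = (45.00°) − (63.43°) = -18.43°

-18.4°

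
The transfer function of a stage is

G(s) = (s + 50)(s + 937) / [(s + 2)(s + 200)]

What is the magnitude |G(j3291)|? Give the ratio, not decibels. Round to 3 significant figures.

1.04

At s = jω = j3291:
zero (s+50): 50 + j3291 → |·| = √(50²+3291²) = √10833181 ≈ 3291.4, ∠ = arctan(3291/50) ≈ 89.13°
zero (s+937): 937 + j3291 → |·| = √(937²+3291²) = √11708650 ≈ 3421.8, ∠ = arctan(3291/937) ≈ 74.11°
pole (s+2): 2 + j3291 → |·| = √(2²+3291²) = √10830685 ≈ 3291, ∠ = arctan(3291/2) ≈ 89.97°
pole (s+200): 200 + j3291 → |·| = √(200²+3291²) = √10870681 ≈ 3297.1, ∠ = arctan(3291/200) ≈ 86.52°
|G| = 1 · 1.1263e+07 / 1.0851e+07 ≈ 1.038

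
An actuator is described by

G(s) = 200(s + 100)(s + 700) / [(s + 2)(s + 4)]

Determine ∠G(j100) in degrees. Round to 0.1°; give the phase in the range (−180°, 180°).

At s = jω = j100:
zero (s+100): 100 + j100 → |·| = √(100²+100²) = √20000 ≈ 141.42, ∠ = arctan(100/100) ≈ 45.00°
zero (s+700): 700 + j100 → |·| = √(700²+100²) = √500000 ≈ 707.11, ∠ = arctan(100/700) ≈ 8.13°
pole (s+2): 2 + j100 → |·| = √(2²+100²) = √10004 ≈ 100.02, ∠ = arctan(100/2) ≈ 88.85°
pole (s+4): 4 + j100 → |·| = √(4²+100²) = √10016 ≈ 100.08, ∠ = arctan(100/4) ≈ 87.71°
∠G = 53.13° − 176.56° = -123.43°

-123.4°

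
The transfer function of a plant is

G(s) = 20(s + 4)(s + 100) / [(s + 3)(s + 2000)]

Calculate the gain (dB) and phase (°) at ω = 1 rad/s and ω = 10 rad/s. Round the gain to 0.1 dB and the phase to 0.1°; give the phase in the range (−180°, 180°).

ω = 1: 2.3 dB, -3.9°; ω = 10: 0.3 dB, 0.3°

At s = jω = j1:
zero (s+4): 4 + j1 → |·| = √(4²+1²) = √17 ≈ 4.1231, ∠ = arctan(1/4) ≈ 14.04°
zero (s+100): 100 + j1 → |·| = √(100²+1²) = √10001 ≈ 100, ∠ = arctan(1/100) ≈ 0.57°
pole (s+3): 3 + j1 → |·| = √(3²+1²) = √10 ≈ 3.1623, ∠ = arctan(1/3) ≈ 18.43°
pole (s+2000): 2000 + j1 → |·| = √(2000²+1²) = √4000001 ≈ 2000, ∠ = arctan(1/2000) ≈ 0.03°
|G| = 20 · 412.31 / 6324.6 ≈ 1.3038
Gain = 20 log₁₀(1.3038) ≈ 2.30 dB
∠G = 14.61° − 18.46° = -3.85°

At s = jω = j10:
zero (s+4): 4 + j10 → |·| = √(4²+10²) = √116 ≈ 10.77, ∠ = arctan(10/4) ≈ 68.20°
zero (s+100): 100 + j10 → |·| = √(100²+10²) = √10100 ≈ 100.5, ∠ = arctan(10/100) ≈ 5.71°
pole (s+3): 3 + j10 → |·| = √(3²+10²) = √109 ≈ 10.44, ∠ = arctan(10/3) ≈ 73.30°
pole (s+2000): 2000 + j10 → |·| = √(2000²+10²) = √4000100 ≈ 2000, ∠ = arctan(10/2000) ≈ 0.29°
|G| = 20 · 1082.4 / 20880 ≈ 1.0368
Gain = 20 log₁₀(1.0368) ≈ 0.31 dB
∠G = 73.91° − 73.59° = 0.32°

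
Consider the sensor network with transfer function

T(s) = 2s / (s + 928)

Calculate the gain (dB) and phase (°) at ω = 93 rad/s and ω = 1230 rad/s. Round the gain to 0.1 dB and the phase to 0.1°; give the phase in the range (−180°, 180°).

At s = jω = j93:
zero at origin: s = j93 → |·| = 93, ∠ = 90.00°
pole (s+928): 928 + j93 → |·| = √(928²+93²) = √869833 ≈ 932.65, ∠ = arctan(93/928) ≈ 5.72°
|T| = 2 · 93 / 932.65 ≈ 0.19943
Gain = 20 log₁₀(0.19943) ≈ -14.00 dB
∠T = 90.00° − 5.72° = 84.28°

At s = jω = j1230:
zero at origin: s = j1230 → |·| = 1230, ∠ = 90.00°
pole (s+928): 928 + j1230 → |·| = √(928²+1230²) = √2374084 ≈ 1540.8, ∠ = arctan(1230/928) ≈ 52.97°
|T| = 2 · 1230 / 1540.8 ≈ 1.5966
Gain = 20 log₁₀(1.5966) ≈ 4.06 dB
∠T = 90.00° − 52.97° = 37.03°

ω = 93: -14.0 dB, 84.3°; ω = 1230: 4.1 dB, 37.0°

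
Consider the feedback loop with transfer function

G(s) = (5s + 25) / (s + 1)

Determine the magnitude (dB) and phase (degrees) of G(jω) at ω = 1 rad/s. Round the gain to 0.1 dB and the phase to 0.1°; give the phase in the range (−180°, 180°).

25.1 dB, -33.7°

Substitute s = j1:
Numerator: 5(j1) + 25 = 25 + j5
Denominator: (j1) + 1 = 1 + j1
|N| = √(25² + 5²) ≈ 25.495, ∠N ≈ 11.31°
|D| = √(1² + 1²) ≈ 1.4142, ∠D ≈ 45.00°
|G| = 25.495 / 1.4142 ≈ 18.028
Gain = 20 log₁₀(18.028) ≈ 25.12 dB
∠G = 11.31° − 45.00° = -33.69°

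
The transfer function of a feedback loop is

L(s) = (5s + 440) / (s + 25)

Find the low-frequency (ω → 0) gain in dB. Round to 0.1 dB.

L(0) = 440 / 25 = 17.6
20 log₁₀(17.6) ≈ 24.91 dB

24.9 dB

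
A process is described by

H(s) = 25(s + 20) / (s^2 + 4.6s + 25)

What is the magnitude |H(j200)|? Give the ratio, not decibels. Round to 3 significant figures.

0.126

At s = jω = j200:
zero (s+20): 20 + j200 → |·| = √(20²+200²) = √40400 ≈ 201, ∠ = arctan(200/20) ≈ 84.29°
quadratic: (j200)² + 4.6·j200 + 25 = -39975 + j920 → |·| ≈ 39986, ∠ ≈ 178.68°
|H| = 25 · 201 / 39986 ≈ 0.12567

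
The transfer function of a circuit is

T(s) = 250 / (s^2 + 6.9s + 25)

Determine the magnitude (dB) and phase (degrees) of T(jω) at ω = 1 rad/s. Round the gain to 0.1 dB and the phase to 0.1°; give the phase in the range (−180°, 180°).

20.0 dB, -16.0°

At s = jω = j1:
quadratic: (j1)² + 6.9·j1 + 25 = 24 + j6.9 → |·| ≈ 24.972, ∠ ≈ 16.04°
|T| = 250 / 24.972 ≈ 10.011
Gain = 20 log₁₀(10.011) ≈ 20.01 dB
∠T = 0.00° − 16.04° = -16.04°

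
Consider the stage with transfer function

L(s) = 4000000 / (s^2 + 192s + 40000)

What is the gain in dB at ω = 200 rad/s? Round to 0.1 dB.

40.4 dB

At s = jω = j200:
quadratic: (j200)² + 192·j200 + 40000 = 0 + j38400 → |·| ≈ 38400, ∠ ≈ 90.00°
|L| = 4000000 / 38400 ≈ 104.17
Gain = 20 log₁₀(104.17) ≈ 40.35 dB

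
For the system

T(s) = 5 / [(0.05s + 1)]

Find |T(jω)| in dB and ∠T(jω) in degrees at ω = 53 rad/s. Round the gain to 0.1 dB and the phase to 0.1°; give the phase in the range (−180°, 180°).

At ω = 53 rad/s:
pole (1 + j53·0.05) = 1 + j2.65 → |·| ≈ 2.8324, ∠ ≈ 69.33°
|T| = 5 · 1 / (2.8324) ≈ 1.7653
Gain = 20 log₁₀(1.7653) ≈ 4.94 dB
∠T = (0°) − (69.33°) = -69.33°

4.9 dB, -69.3°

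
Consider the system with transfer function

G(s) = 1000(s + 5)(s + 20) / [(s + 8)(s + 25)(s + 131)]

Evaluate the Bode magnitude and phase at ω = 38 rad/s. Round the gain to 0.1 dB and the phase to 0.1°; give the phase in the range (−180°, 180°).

16.7 dB, -6.2°

At s = jω = j38:
zero (s+5): 5 + j38 → |·| = √(5²+38²) = √1469 ≈ 38.328, ∠ = arctan(38/5) ≈ 82.50°
zero (s+20): 20 + j38 → |·| = √(20²+38²) = √1844 ≈ 42.942, ∠ = arctan(38/20) ≈ 62.24°
pole (s+8): 8 + j38 → |·| = √(8²+38²) = √1508 ≈ 38.833, ∠ = arctan(38/8) ≈ 78.11°
pole (s+25): 25 + j38 → |·| = √(25²+38²) = √2069 ≈ 45.486, ∠ = arctan(38/25) ≈ 56.66°
pole (s+131): 131 + j38 → |·| = √(131²+38²) = √18605 ≈ 136.4, ∠ = arctan(38/131) ≈ 16.18°
|G| = 1000 · 1645.9 / 2.4093e+05 ≈ 6.8314
Gain = 20 log₁₀(6.8314) ≈ 16.69 dB
∠G = 144.74° − 150.95° = -6.21°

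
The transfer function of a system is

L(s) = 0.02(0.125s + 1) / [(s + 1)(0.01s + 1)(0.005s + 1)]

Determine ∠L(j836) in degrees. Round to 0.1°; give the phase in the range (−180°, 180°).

-160.2°

At ω = 836 rad/s:
zero (1 + j836·0.125) = 1 + j104.5 → |·| ≈ 104.5, ∠ ≈ 89.45°
pole (1 + j836·1) = 1 + j836 → |·| ≈ 836, ∠ ≈ 89.93°
pole (1 + j836·0.01) = 1 + j8.36 → |·| ≈ 8.4196, ∠ ≈ 83.18°
pole (1 + j836·0.005) = 1 + j4.18 → |·| ≈ 4.298, ∠ ≈ 76.55°
∠L = (89.45°) − (89.93° + 83.18° + 76.55°) = -160.21°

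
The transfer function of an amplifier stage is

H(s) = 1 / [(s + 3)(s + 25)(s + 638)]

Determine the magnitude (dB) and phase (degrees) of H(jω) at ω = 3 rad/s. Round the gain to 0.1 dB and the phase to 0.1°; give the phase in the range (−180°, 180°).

-96.7 dB, -52.1°

At s = jω = j3:
pole (s+3): 3 + j3 → |·| = √(3²+3²) = √18 ≈ 4.2426, ∠ = arctan(3/3) ≈ 45.00°
pole (s+25): 25 + j3 → |·| = √(25²+3²) = √634 ≈ 25.179, ∠ = arctan(3/25) ≈ 6.84°
pole (s+638): 638 + j3 → |·| = √(638²+3²) = √407053 ≈ 638.01, ∠ = arctan(3/638) ≈ 0.27°
|H| = 1 / 68155 ≈ 1.4672e-05
Gain = 20 log₁₀(1.4672e-05) ≈ -96.67 dB
∠H = 0.00° − 52.11° = -52.11°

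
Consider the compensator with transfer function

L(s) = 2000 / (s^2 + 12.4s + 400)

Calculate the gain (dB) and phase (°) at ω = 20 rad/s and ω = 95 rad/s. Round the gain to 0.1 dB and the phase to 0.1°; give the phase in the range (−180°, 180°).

ω = 20: 18.1 dB, -90.0°; ω = 95: -12.8 dB, -172.2°

At s = jω = j20:
quadratic: (j20)² + 12.4·j20 + 400 = 0 + j248 → |·| ≈ 248, ∠ ≈ 90.00°
|L| = 2000 / 248 ≈ 8.0645
Gain = 20 log₁₀(8.0645) ≈ 18.13 dB
∠L = 0.00° − 90.00° = -90.00°

At s = jω = j95:
quadratic: (j95)² + 12.4·j95 + 400 = -8625 + j1178 → |·| ≈ 8705.1, ∠ ≈ 172.22°
|L| = 2000 / 8705.1 ≈ 0.22975
Gain = 20 log₁₀(0.22975) ≈ -12.77 dB
∠L = 0.00° − 172.22° = -172.22°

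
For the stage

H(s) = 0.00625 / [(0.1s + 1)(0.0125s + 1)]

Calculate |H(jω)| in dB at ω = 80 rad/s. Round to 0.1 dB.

-65.2 dB

At ω = 80 rad/s:
pole (1 + j80·0.1) = 1 + j8 → |·| ≈ 8.0623, ∠ ≈ 82.87°
pole (1 + j80·0.0125) = 1 + j1 → |·| ≈ 1.4142, ∠ ≈ 45.00°
|H| = 0.00625 · 1 / (8.0623 · 1.4142) ≈ 0.00054816
Gain = 20 log₁₀(0.00054816) ≈ -65.22 dB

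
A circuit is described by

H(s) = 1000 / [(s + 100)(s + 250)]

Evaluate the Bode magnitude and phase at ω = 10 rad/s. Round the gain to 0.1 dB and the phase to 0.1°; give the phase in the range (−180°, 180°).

At s = jω = j10:
pole (s+100): 100 + j10 → |·| = √(100²+10²) = √10100 ≈ 100.5, ∠ = arctan(10/100) ≈ 5.71°
pole (s+250): 250 + j10 → |·| = √(250²+10²) = √62600 ≈ 250.2, ∠ = arctan(10/250) ≈ 2.29°
|H| = 1000 / 25145 ≈ 0.039769
Gain = 20 log₁₀(0.039769) ≈ -28.01 dB
∠H = 0.00° − 8.00° = -8.00°

-28.0 dB, -8.0°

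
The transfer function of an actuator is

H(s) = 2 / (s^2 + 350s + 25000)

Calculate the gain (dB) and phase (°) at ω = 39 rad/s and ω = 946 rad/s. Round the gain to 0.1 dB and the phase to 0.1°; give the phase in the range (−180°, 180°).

ω = 39: -82.7 dB, -30.2°; ω = 946: -113.4 dB, -159.2°

Substitute s = j39:
Numerator: 2 = 2 + j0
Denominator: (j39)^2 + 350(j39) + 25000 = 23479 + j13650
|N| = √(2² + 0²) ≈ 2, ∠N ≈ 0.00°
|D| = √(23479² + 13650²) ≈ 27159, ∠D ≈ 30.17°
|H| = 2 / 27159 ≈ 7.364e-05
Gain = 20 log₁₀(7.364e-05) ≈ -82.66 dB
∠H = 0.00° − 30.17° = -30.17°

Substitute s = j946:
Numerator: 2 = 2 + j0
Denominator: (j946)^2 + 350(j946) + 25000 = -869916 + j331100
|N| = √(2² + 0²) ≈ 2, ∠N ≈ 0.00°
|D| = √(869916² + 331100²) ≈ 9.308e+05, ∠D ≈ 159.16°
|H| = 2 / 9.308e+05 ≈ 2.1487e-06
Gain = 20 log₁₀(2.1487e-06) ≈ -113.36 dB
∠H = 0.00° − 159.16° = -159.16°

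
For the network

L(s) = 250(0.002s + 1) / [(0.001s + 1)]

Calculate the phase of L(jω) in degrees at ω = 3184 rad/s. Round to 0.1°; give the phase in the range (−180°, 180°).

8.5°

At ω = 3184 rad/s:
zero (1 + j3184·0.002) = 1 + j6.368 → |·| ≈ 6.446, ∠ ≈ 81.08°
pole (1 + j3184·0.001) = 1 + j3.184 → |·| ≈ 3.3373, ∠ ≈ 72.56°
∠L = (81.08°) − (72.56°) = 8.52°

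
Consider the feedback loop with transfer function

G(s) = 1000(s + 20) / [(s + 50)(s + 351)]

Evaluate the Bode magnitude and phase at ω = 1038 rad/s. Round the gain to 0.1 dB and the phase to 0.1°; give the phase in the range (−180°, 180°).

At s = jω = j1038:
zero (s+20): 20 + j1038 → |·| = √(20²+1038²) = √1077844 ≈ 1038.2, ∠ = arctan(1038/20) ≈ 88.90°
pole (s+50): 50 + j1038 → |·| = √(50²+1038²) = √1079944 ≈ 1039.2, ∠ = arctan(1038/50) ≈ 87.24°
pole (s+351): 351 + j1038 → |·| = √(351²+1038²) = √1200645 ≈ 1095.7, ∠ = arctan(1038/351) ≈ 71.32°
|G| = 1000 · 1038.2 / 1.1387e+06 ≈ 0.91174
Gain = 20 log₁₀(0.91174) ≈ -0.80 dB
∠G = 88.90° − 158.56° = -69.66°

-0.8 dB, -69.7°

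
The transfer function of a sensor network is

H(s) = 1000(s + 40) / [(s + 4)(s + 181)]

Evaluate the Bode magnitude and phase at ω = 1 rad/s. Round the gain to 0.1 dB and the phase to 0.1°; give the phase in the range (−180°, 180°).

34.6 dB, -12.9°

At s = jω = j1:
zero (s+40): 40 + j1 → |·| = √(40²+1²) = √1601 ≈ 40.012, ∠ = arctan(1/40) ≈ 1.43°
pole (s+4): 4 + j1 → |·| = √(4²+1²) = √17 ≈ 4.1231, ∠ = arctan(1/4) ≈ 14.04°
pole (s+181): 181 + j1 → |·| = √(181²+1²) = √32762 ≈ 181, ∠ = arctan(1/181) ≈ 0.32°
|H| = 1000 · 40.012 / 746.28 ≈ 53.615
Gain = 20 log₁₀(53.615) ≈ 34.59 dB
∠H = 1.43° − 14.36° = -12.93°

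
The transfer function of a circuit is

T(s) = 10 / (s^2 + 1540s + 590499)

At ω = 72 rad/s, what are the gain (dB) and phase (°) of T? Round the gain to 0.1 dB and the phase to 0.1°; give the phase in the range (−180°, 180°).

-95.5 dB, -10.7°

Substitute s = j72:
Numerator: 10 = 10 + j0
Denominator: (j72)^2 + 1540(j72) + 590499 = 585315 + j110880
|N| = √(10² + 0²) ≈ 10, ∠N ≈ 0.00°
|D| = √(585315² + 110880²) ≈ 5.9572e+05, ∠D ≈ 10.73°
|T| = 10 / 5.9572e+05 ≈ 1.6786e-05
Gain = 20 log₁₀(1.6786e-05) ≈ -95.50 dB
∠T = 0.00° − 10.73° = -10.73°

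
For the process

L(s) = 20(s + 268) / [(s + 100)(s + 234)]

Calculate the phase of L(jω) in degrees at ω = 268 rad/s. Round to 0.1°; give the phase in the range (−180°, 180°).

-73.4°

At s = jω = j268:
zero (s+268): 268 + j268 → |·| = √(268²+268²) = √143648 ≈ 379.01, ∠ = arctan(268/268) ≈ 45.00°
pole (s+100): 100 + j268 → |·| = √(100²+268²) = √81824 ≈ 286.05, ∠ = arctan(268/100) ≈ 69.54°
pole (s+234): 234 + j268 → |·| = √(234²+268²) = √126580 ≈ 355.78, ∠ = arctan(268/234) ≈ 48.87°
∠L = 45.00° − 118.41° = -73.41°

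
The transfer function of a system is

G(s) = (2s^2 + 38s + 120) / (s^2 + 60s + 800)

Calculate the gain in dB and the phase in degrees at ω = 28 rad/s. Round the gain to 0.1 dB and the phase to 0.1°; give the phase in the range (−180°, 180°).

0.6 dB, 54.2°

Substitute s = j28:
Numerator: 2(j28)^2 + 38(j28) + 120 = -1448 + j1064
Denominator: (j28)^2 + 60(j28) + 800 = 16 + j1680
|N| = √(1448² + 1064²) ≈ 1796.9, ∠N ≈ 143.69°
|D| = √(16² + 1680²) ≈ 1680.1, ∠D ≈ 89.45°
|G| = 1796.9 / 1680.1 ≈ 1.0695
Gain = 20 log₁₀(1.0695) ≈ 0.58 dB
∠G = 143.69° − 89.45° = 54.24°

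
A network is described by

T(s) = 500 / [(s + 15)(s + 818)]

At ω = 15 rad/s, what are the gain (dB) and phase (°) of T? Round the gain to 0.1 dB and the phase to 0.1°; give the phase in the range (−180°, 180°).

At s = jω = j15:
pole (s+15): 15 + j15 → |·| = √(15²+15²) = √450 ≈ 21.213, ∠ = arctan(15/15) ≈ 45.00°
pole (s+818): 818 + j15 → |·| = √(818²+15²) = √669349 ≈ 818.14, ∠ = arctan(15/818) ≈ 1.05°
|T| = 500 / 17355 ≈ 0.02881
Gain = 20 log₁₀(0.02881) ≈ -30.81 dB
∠T = 0.00° − 46.05° = -46.05°

-30.8 dB, -46.1°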